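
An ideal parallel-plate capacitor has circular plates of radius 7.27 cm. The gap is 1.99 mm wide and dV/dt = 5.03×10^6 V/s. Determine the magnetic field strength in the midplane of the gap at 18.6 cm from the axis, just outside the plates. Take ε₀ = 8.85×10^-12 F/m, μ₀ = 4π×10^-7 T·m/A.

3.99×10^-10 T

With E = V/d, dE/dt = 2.528×10^9 V/(m·s) and πR² = 0.01660 m², giving I_d = ε₀ πR² dE/dt = 3.714×10^-4 A.
Outside the plates the loop encloses all of I_d, so B·2πr = μ₀ I_d and B = 3.99×10^-10 T.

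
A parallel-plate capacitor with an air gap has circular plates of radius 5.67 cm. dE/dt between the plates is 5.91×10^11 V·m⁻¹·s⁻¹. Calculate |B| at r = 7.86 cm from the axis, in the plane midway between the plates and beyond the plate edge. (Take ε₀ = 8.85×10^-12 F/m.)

1.34×10^-7 T

I_d = ε₀ dΦ_E/dt = ε₀ πR² (dE/dt) = (8.85×10^-12)(0.01010)(5.91×10^11) = 0.05283 A through the full plate area.
With r > R the enclosed displacement current is the full I_d; B = μ₀ I_d / (2πr) = 1.34×10^-7 T.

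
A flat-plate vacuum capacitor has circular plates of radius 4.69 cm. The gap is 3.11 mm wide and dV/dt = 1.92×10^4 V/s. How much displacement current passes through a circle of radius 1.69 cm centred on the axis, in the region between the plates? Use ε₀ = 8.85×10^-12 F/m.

dE/dt = (dV/dt)/d = 6.174×10^6 V/(m·s); I_d = ε₀(πR²)(dE/dt) = (8.85×10^-12)(6.910×10^-3)(6.174×10^6) = 3.776×10^-7 A.
Since J_d is uniform, the enclosed fraction is (r/R)² = 0.1298, giving I_d,enc = 4.90×10^-8 A.

4.90×10^-8 A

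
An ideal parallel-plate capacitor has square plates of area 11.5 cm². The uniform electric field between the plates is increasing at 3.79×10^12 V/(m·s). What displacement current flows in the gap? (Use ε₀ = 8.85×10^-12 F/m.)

0.0386 A

The displacement current is ε₀ times dΦ_E/dt = ε₀ A dE/dt = (8.85×10^-12)(1.15×10^-3)(3.79×10^12) = 0.0386 A.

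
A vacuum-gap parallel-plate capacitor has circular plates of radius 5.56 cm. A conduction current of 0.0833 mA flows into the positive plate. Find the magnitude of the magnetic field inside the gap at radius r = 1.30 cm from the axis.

7.01×10^-11 T

No conduction current crosses the gap, so I_d there equals the 8.33×10^-5 A in the leads.
An Ampèrian loop of radius r encloses a fraction (r/R)² of I_d. Then B·2πr = μ₀ I_d (r/R)², giving B = μ₀ I_d r/(2πR²) = 7.01×10^-11 T.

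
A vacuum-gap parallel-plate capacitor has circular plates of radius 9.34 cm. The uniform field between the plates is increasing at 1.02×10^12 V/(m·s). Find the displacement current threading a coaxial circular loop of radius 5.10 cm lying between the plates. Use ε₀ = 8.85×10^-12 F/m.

Total displacement current: I_d = ε₀(πR²)(dE/dt) = (8.85×10^-12)(0.02741)(1.02×10^12) = 0.2474 A.
Since J_d is uniform, the enclosed fraction is (r/R)² = 0.2982, giving I_d,enc = 0.0738 A.

0.0738 A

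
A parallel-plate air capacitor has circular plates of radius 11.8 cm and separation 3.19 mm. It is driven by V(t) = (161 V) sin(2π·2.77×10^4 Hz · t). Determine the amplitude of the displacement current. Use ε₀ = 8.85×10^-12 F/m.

3.40×10^-3 A

C = ε₀A/d = (8.85×10^-12)(0.04374)/(3.19×10^-3) = 1.213×10^-10 F; ω = 2πf = 1.740×10^5 rad/s.
I_d = C dV/dt, so |I_d|_max = C V₀ ω = (1.213×10^-10)(161)(1.740×10^5) = 3.40×10^-3 A.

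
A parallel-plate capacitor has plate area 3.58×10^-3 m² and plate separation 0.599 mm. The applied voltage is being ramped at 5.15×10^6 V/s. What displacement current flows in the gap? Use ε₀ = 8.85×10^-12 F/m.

The displacement current equals the charging current C dV/dt. With C = ε₀A/d = (8.85×10^-12)(3.58×10^-3)/(5.99×10^-4) = 5.289×10^-11 F, I_d = (5.289×10^-11)(5.15×10^6) = 2.72×10^-4 A.

2.72×10^-4 A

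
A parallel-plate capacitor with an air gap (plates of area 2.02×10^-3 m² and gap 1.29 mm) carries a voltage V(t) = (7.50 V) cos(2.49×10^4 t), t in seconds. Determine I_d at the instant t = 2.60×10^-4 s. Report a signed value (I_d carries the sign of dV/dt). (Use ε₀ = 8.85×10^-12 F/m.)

C = ε₀A/d = (8.85×10^-12)(2.02×10^-3)/(1.29×10^-3) = 1.386×10^-11 F. dV/dt = V₀ω·−sin(ωt); at ωt = 6.474 rad this factor is -0.1897.
I_d = C dV/dt = (1.386×10^-11)(7.50)(2.49×10^4)(-0.1897) = -4.91×10^-7 A.

-4.91×10^-7 A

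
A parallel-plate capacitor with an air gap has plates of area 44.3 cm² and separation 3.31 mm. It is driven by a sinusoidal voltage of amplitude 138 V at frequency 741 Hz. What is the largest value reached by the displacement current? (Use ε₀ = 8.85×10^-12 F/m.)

7.61×10^-6 A

(dE/dt)_max = V₀ω/d = 1.941×10^8 V/(m·s); ω = 2πf = 4656 rad/s.
I_d,max = ε₀ A (dE/dt)_max = (8.85×10^-12)(4.43×10^-3)(1.941×10^8) = 7.61×10^-6 A.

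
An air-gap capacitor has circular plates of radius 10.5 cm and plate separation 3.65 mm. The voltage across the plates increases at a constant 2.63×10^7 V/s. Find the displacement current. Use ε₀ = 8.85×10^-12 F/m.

The field between the plates is E = V/d, so dE/dt = (2.63×10^7)/(3.65×10^-3 m) = 7.205×10^9 V/(m·s).
I_d = ε₀ A (dE/dt) = (8.85×10^-12)(0.03464)(7.205×10^9) = 2.21×10^-3 A.

2.21×10^-3 A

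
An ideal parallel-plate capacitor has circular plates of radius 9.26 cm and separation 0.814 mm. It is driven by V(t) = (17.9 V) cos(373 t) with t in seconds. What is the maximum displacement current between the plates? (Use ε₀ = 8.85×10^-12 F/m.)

1.96×10^-6 A

C = ε₀A/d = (8.85×10^-12)(0.02694)/(8.14×10^-4) = 2.929×10^-10 F; ω = 373 rad/s.
I_d = C dV/dt, so |I_d|_max = C V₀ ω = (2.929×10^-10)(17.9)(373) = 1.96×10^-6 A.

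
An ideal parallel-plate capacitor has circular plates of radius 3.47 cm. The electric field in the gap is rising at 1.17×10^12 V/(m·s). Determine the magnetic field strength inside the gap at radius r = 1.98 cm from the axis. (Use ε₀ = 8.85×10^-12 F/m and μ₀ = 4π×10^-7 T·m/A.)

1.29×10^-7 T

Total displacement current: I_d = ε₀(πR²)(dE/dt) = (8.85×10^-12)(3.783×10^-3)(1.17×10^12) = 0.03917 A.
For r < R the Ampère–Maxwell law gives B(2πr) = μ₀ I_d (r²/R²), so B = μ₀ I_d r/(2πR²) = (4π×10^-7)(0.03917)(0.0198)/(2π·0.0347²) = 1.29×10^-7 T.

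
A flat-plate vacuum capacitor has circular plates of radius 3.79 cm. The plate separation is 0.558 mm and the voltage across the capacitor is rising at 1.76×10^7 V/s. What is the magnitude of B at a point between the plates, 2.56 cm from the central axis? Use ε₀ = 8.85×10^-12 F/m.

With E = V/d, dE/dt = 3.154×10^10 V/(m·s) and πR² = 4.513×10^-3 m², giving I_d = ε₀ πR² dE/dt = 1.260×10^-3 A.
An Ampèrian loop of radius r encloses a fraction (r/R)² of I_d. Then B·2πr = μ₀ I_d (r/R)², giving B = μ₀ I_d r/(2πR²) = 4.49×10^-9 T.

4.49×10^-9 T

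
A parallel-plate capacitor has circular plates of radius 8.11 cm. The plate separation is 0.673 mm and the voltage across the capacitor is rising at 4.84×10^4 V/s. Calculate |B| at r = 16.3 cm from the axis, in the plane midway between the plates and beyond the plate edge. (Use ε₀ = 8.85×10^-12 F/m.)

1.61×10^-11 T

With E = V/d, dE/dt = 7.192×10^7 V/(m·s) and πR² = 0.02066 m², giving I_d = ε₀ πR² dE/dt = 1.315×10^-5 A.
With r > R the enclosed displacement current is the full I_d; B = μ₀ I_d / (2πr) = 1.61×10^-11 T.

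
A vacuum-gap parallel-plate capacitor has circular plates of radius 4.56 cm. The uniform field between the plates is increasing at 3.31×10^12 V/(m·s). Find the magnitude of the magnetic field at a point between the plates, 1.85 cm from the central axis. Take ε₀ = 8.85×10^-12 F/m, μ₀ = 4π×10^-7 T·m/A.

Through the whole plate area (πR² = 6.533×10^-3 m²), I_d = ε₀ πR² dE/dt = 0.1914 A.
∮B·dl = μ₀ I_d,enc with I_d,enc = I_d r²/R² = 0.03150 A; so B = μ₀ I_d,enc/(2πr) = 3.41×10^-7 T.

3.41×10^-7 T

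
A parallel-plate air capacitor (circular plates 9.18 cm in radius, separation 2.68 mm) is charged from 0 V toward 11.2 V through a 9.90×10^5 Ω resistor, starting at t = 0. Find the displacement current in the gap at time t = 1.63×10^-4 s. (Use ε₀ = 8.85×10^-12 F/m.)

1.72×10^-6 A

With C = ε₀A/d = (8.85×10^-12)(0.02647)/(2.68×10^-3) = 8.741×10^-11 F, the time constant is τ = RC = 8.654×10^-5 s, so t/τ = 1.884 and e^(−t/τ) = 0.1520.
I_d = I_cond = (V₀/R) e^(−t/τ) = (1.131×10^-5)(0.1520) = 1.72×10^-6 A.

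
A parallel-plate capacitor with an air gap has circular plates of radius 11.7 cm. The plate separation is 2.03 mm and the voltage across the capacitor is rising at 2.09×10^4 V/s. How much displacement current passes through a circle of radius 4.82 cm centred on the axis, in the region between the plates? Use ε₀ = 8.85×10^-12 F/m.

With E = V/d, dE/dt = 1.030×10^7 V/(m·s) and πR² = 0.04301 m², giving I_d = ε₀ πR² dE/dt = 3.921×10^-6 A.
Since J_d is uniform, the enclosed fraction is (r/R)² = 0.1697, giving I_d,enc = 6.65×10^-7 A.

6.65×10^-7 A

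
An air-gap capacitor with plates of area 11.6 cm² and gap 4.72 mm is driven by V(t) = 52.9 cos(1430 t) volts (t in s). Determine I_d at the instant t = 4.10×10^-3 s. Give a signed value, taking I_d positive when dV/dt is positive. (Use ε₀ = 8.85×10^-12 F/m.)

dV/dt = (52.9)(1430)·−sin(5.863) = 3.086×10^4 V/s.
I_d = C dV/dt with C = ε₀A/d = (8.85×10^-12)(1.16×10^-3)/(4.72×10^-3) = 2.175×10^-12 F, so I_d = (2.175×10^-12)(3.086×10^4) = 6.71×10^-8 A.

6.71×10^-8 A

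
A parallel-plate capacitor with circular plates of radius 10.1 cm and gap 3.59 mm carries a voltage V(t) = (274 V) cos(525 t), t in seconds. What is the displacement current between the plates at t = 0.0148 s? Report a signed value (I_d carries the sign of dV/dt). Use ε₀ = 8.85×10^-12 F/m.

-1.13×10^-5 A

dV/dt = (274)(525)·−sin(7.77) = -1.433×10^5 V/s.
I_d = C dV/dt with C = ε₀A/d = (8.85×10^-12)(0.03205)/(3.59×10^-3) = 7.901×10^-11 F, so I_d = (7.901×10^-11)(-1.433×10^5) = -1.13×10^-5 A.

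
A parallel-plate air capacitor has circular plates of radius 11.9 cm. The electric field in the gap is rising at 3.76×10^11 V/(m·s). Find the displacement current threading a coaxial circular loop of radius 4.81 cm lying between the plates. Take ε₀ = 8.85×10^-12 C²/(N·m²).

0.0242 A

Through the whole plate area (πR² = 0.04449 m²), I_d = ε₀ πR² dE/dt = 0.1480 A.
The field is uniform, so I_d,enc = I_d (r/R)² = (0.1480)(4.81/11.9)² = 0.0242 A.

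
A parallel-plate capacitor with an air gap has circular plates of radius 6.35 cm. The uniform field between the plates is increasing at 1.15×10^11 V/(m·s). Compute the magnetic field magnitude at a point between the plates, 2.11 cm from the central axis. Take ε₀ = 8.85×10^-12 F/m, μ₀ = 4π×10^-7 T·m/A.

I_d = ε₀ dΦ_E/dt = ε₀ πR² (dE/dt) = (8.85×10^-12)(0.01267)(1.15×10^11) = 0.01289 A through the full plate area.
∮B·dl = μ₀ I_d,enc with I_d,enc = I_d r²/R² = 1.423×10^-3 A; so B = μ₀ I_d,enc/(2πr) = 1.35×10^-8 T.

1.35×10^-8 T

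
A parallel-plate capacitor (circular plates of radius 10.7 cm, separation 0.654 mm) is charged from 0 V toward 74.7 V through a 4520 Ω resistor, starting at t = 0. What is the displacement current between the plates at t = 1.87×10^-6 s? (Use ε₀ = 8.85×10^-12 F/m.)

C = ε₀A/d = (8.85×10^-12)(0.03597)/(6.54×10^-4) = 4.867×10^-10 F, so τ = RC = 2.200×10^-6 s.
The conduction current is I(t) = (V₀/R) e^(−t/τ), and the displacement current between the plates equals it.
t/τ = 0.8500; I_d = (74.7/4520) · e^(−0.8500) = (0.01653)(0.4274) = 7.06×10^-3 A.

7.06×10^-3 A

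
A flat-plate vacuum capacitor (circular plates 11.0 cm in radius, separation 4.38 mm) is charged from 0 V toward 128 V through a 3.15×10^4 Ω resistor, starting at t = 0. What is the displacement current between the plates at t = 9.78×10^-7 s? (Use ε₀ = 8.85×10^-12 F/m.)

C = ε₀A/d = (8.85×10^-12)(0.03801)/(4.38×10^-3) = 7.680×10^-11 F, so τ = RC = 2.419×10^-6 s.
The conduction current is I(t) = (V₀/R) e^(−t/τ), and the displacement current between the plates equals it.
t/τ = 0.4043; I_d = (128/3.15×10^4) · e^(−0.4043) = (4.063×10^-3)(0.6674) = 2.71×10^-3 A.

2.71×10^-3 A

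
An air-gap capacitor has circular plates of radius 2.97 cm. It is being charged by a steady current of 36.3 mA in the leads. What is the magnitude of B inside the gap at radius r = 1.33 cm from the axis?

By continuity the displacement current in the gap matches the conduction current: I_d = 0.0363 A.
An Ampèrian loop of radius r encloses a fraction (r/R)² of I_d. Then B·2πr = μ₀ I_d (r/R)², giving B = μ₀ I_d r/(2πR²) = 1.09×10^-7 T.

1.09×10^-7 T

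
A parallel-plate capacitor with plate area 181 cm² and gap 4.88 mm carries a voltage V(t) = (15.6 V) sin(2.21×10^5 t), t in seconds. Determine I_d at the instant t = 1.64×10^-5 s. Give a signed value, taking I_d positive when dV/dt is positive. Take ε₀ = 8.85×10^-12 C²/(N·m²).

C = ε₀A/d = (8.85×10^-12)(0.0181)/(4.88×10^-3) = 3.282×10^-11 F. dV/dt = V₀ω·cos(ωt); at ωt = 3.6244 rad this factor is -0.8857.
I_d = C dV/dt = (3.282×10^-11)(15.6)(2.21×10^5)(-0.8857) = -1.00×10^-4 A.

-1.00×10^-4 A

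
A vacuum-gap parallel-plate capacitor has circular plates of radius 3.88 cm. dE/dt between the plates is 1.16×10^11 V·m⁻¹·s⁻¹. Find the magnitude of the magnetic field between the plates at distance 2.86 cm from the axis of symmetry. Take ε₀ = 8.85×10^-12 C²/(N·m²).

1.84×10^-8 T

I_d = ε₀ dΦ_E/dt = ε₀ πR² (dE/dt) = (8.85×10^-12)(4.729×10^-3)(1.16×10^11) = 4.855×10^-3 A through the full plate area.
For r < R the Ampère–Maxwell law gives B(2πr) = μ₀ I_d (r²/R²), so B = μ₀ I_d r/(2πR²) = (4π×10^-7)(4.855×10^-3)(0.0286)/(2π·0.0388²) = 1.84×10^-8 T.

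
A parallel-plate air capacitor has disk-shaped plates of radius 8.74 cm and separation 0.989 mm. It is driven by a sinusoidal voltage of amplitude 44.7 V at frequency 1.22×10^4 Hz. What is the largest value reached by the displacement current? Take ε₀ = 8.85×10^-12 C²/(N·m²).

7.36×10^-4 A

(dE/dt)_max = V₀ω/d = 3.464×10^9 V/(m·s); ω = 2πf = 7.665×10^4 rad/s.
I_d,max = ε₀ A (dE/dt)_max = (8.85×10^-12)(0.02400)(3.464×10^9) = 7.36×10^-4 A.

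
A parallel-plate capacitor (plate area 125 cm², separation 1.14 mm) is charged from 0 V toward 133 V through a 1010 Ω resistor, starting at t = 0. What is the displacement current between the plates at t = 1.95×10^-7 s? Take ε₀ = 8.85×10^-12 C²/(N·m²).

0.0180 A

C = ε₀A/d = (8.85×10^-12)(0.0125)/(1.14×10^-3) = 9.704×10^-11 F and τ = RC = 9.801×10^-8 s. I_d in the gap equals the RC charging current.
I_d(t) = (V₀/R) e^(−t/τ) = 0.1317 · e^(−1.990) = 0.0180 A.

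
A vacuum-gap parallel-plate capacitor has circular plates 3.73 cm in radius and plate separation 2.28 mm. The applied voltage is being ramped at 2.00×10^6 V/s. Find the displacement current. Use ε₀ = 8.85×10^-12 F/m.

E = V/d so dE/dt = (dV/dt)/d = 8.772×10^8 V/(m·s), and I_d = ε₀ A dE/dt = (8.85×10^-12)(4.371×10^-3)(8.772×10^8) = 3.39×10^-5 A.

3.39×10^-5 A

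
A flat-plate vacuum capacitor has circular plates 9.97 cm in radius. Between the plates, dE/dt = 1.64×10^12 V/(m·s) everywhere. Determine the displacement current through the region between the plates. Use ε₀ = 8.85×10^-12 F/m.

The displacement current is ε₀ times dΦ_E/dt = ε₀ A dE/dt = (8.85×10^-12)(0.03123)(1.64×10^12) = 0.453 A.

0.453 A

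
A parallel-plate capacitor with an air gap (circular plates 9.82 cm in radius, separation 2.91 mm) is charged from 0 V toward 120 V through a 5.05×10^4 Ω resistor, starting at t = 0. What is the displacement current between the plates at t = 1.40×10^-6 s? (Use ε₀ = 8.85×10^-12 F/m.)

C = ε₀A/d = (8.85×10^-12)(0.03030)/(2.91×10^-3) = 9.215×10^-11 F and τ = RC = 4.654×10^-6 s. I_d in the gap equals the RC charging current.
I_d(t) = (V₀/R) e^(−t/τ) = 2.376×10^-3 · e^(−0.3008) = 1.76×10^-3 A.

1.76×10^-3 A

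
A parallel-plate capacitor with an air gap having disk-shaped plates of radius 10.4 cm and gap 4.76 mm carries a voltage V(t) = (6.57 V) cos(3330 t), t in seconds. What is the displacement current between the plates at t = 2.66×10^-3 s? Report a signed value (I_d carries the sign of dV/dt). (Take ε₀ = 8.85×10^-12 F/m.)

-7.42×10^-7 A

C = ε₀A/d = (8.85×10^-12)(0.03398)/(4.76×10^-3) = 6.318×10^-11 F. dV/dt = V₀ω·−sin(ωt); at ωt = 8.8578 rad this factor is -0.5371.
I_d = C dV/dt = (6.318×10^-11)(6.57)(3330)(-0.5371) = -7.42×10^-7 A.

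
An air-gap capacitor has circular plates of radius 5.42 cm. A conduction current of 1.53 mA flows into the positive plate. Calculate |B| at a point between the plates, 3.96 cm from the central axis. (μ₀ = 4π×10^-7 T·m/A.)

Between the plates the displacement current equals the wire current: I_d = 1.53 mA = 1.53×10^-3 A.
An Ampèrian loop of radius r encloses a fraction (r/R)² of I_d. Then B·2πr = μ₀ I_d (r/R)², giving B = μ₀ I_d r/(2πR²) = 4.12×10^-9 T.

4.12×10^-9 T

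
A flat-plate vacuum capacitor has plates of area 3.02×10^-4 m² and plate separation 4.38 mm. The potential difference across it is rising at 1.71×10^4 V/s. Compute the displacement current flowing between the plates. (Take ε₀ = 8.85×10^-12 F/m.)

1.04×10^-8 A

The displacement current equals the charging current C dV/dt. With C = ε₀A/d = (8.85×10^-12)(3.02×10^-4)/(4.38×10^-3) = 6.102×10^-13 F, I_d = (6.102×10^-13)(1.71×10^4) = 1.04×10^-8 A.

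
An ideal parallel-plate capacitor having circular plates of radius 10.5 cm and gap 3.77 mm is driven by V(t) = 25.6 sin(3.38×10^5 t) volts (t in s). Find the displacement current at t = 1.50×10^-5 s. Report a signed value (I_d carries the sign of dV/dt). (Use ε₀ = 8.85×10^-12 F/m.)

C = ε₀A/d = (8.85×10^-12)(0.03464)/(3.77×10^-3) = 8.132×10^-11 F. dV/dt = V₀ω·cos(ωt); at ωt = 5.07 rad this factor is 0.3500.
I_d = C dV/dt = (8.132×10^-11)(25.6)(3.38×10^5)(0.3500) = 2.46×10^-4 A.

2.46×10^-4 A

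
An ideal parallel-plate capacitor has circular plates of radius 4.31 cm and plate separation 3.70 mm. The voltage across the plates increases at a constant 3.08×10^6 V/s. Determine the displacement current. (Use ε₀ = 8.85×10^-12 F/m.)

E = V/d so dE/dt = (dV/dt)/d = 8.324×10^8 V/(m·s), and I_d = ε₀ A dE/dt = (8.85×10^-12)(5.836×10^-3)(8.324×10^8) = 4.30×10^-5 A.

4.30×10^-5 A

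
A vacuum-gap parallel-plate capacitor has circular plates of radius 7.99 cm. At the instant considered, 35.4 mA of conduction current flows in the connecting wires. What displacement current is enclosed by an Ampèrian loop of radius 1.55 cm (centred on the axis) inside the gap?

By continuity the displacement current in the gap matches the conduction current: I_d = 0.0354 A.
The field is uniform, so I_d,enc = I_d (r/R)² = (0.0354)(1.55/7.99)² = 1.33×10^-3 A.

1.33×10^-3 A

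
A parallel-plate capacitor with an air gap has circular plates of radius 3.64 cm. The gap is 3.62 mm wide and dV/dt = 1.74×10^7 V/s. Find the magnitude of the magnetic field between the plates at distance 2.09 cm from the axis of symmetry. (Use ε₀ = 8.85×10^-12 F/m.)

5.59×10^-10 T

dE/dt = (dV/dt)/d = 4.807×10^9 V/(m·s); I_d = ε₀(πR²)(dE/dt) = (8.85×10^-12)(4.162×10^-3)(4.807×10^9) = 1.771×10^-4 A.
An Ampèrian loop of radius r encloses a fraction (r/R)² of I_d. Then B·2πr = μ₀ I_d (r/R)², giving B = μ₀ I_d r/(2πR²) = 5.59×10^-10 T.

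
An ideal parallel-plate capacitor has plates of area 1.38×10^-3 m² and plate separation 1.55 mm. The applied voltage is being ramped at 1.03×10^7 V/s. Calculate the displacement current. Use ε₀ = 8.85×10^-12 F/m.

C = ε₀A/d = (8.85×10^-12)(1.38×10^-3)/(1.55×10^-3) = 7.879×10^-12 F.
I_d = C dV/dt = (7.879×10^-12)(1.03×10^7) = 8.12×10^-5 A.

8.12×10^-5 A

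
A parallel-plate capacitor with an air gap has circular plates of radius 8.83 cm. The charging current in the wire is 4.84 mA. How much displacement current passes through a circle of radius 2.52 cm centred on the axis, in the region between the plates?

3.94×10^-4 A

Between the plates the displacement current equals the wire current: I_d = 4.84 mA = 4.84×10^-3 A.
Through an area πr² the displacement current is I_d·(πr²/πR²) = I_d (r/R)² = 3.94×10^-4 A.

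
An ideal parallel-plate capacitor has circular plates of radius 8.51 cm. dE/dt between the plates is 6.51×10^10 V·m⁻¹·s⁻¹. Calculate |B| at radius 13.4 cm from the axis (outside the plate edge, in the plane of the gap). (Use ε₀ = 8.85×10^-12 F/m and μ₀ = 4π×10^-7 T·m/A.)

Through the whole plate area (πR² = 0.02275 m²), I_d = ε₀ πR² dE/dt = 0.01311 A.
Outside the plates the loop encloses all of I_d, so B·2πr = μ₀ I_d and B = 1.96×10^-8 T.

1.96×10^-8 T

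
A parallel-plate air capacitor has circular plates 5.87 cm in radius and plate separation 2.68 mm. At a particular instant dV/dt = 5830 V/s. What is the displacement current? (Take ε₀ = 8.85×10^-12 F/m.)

2.08×10^-7 A

E = V/d so dE/dt = (dV/dt)/d = 2.175×10^6 V/(m·s), and I_d = ε₀ A dE/dt = (8.85×10^-12)(0.01082)(2.175×10^6) = 2.08×10^-7 A.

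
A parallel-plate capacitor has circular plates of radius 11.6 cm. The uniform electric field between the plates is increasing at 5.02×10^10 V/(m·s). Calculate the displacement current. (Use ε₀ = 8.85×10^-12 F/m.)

With a uniform field, Φ_E = EA, so I_d = ε₀ A dE/dt = 0.0188 A.

0.0188 A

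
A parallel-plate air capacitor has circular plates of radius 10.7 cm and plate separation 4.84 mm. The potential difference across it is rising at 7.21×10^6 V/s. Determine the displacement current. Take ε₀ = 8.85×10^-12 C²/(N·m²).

C = ε₀A/d = (8.85×10^-12)(0.03597)/(4.84×10^-3) = 6.577×10^-11 F.
I_d = C dV/dt = (6.577×10^-11)(7.21×10^6) = 4.74×10^-4 A.

4.74×10^-4 A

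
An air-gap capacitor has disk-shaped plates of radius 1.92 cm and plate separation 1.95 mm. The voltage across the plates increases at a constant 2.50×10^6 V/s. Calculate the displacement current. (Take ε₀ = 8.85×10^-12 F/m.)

1.31×10^-5 A

The field between the plates is E = V/d, so dE/dt = (2.50×10^6)/(1.95×10^-3 m) = 1.282×10^9 V/(m·s).
I_d = ε₀ A (dE/dt) = (8.85×10^-12)(1.158×10^-3)(1.282×10^9) = 1.31×10^-5 A.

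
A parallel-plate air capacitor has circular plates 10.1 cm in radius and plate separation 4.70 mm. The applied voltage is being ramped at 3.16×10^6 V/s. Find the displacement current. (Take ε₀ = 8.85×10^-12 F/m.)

E = V/d so dE/dt = (dV/dt)/d = 6.723×10^8 V/(m·s), and I_d = ε₀ A dE/dt = (8.85×10^-12)(0.03205)(6.723×10^8) = 1.91×10^-4 A.

1.91×10^-4 A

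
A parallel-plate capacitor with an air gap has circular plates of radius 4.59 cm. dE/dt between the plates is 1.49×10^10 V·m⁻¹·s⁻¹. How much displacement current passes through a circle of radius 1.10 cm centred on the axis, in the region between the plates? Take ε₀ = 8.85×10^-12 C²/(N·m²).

Total displacement current: I_d = ε₀(πR²)(dE/dt) = (8.85×10^-12)(6.619×10^-3)(1.49×10^10) = 8.728×10^-4 A.
Through an area πr² the displacement current is I_d·(πr²/πR²) = I_d (r/R)² = 5.01×10^-5 A.

5.01×10^-5 A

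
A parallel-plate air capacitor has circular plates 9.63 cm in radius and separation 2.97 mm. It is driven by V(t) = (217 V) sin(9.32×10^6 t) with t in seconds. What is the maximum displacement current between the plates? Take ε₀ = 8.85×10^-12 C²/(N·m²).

The displacement current equals the conduction current C dV/dt, which peaks at C V₀ ω.
With C = ε₀A/d = (8.85×10^-12)(0.02913)/(2.97×10^-3) = 8.680×10^-11 F and ω = 9.32×10^6 rad/s, I_d,max = (8.680×10^-11)(217)(9.32×10^6) = 0.176 A.

0.176 A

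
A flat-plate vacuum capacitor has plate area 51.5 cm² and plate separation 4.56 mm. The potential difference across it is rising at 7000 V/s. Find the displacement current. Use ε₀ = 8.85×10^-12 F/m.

C = ε₀A/d = (8.85×10^-12)(5.15×10^-3)/(4.56×10^-3) = 9.995×10^-12 F.
I_d = C dV/dt = (9.995×10^-12)(7000) = 7.00×10^-8 A.

7.00×10^-8 A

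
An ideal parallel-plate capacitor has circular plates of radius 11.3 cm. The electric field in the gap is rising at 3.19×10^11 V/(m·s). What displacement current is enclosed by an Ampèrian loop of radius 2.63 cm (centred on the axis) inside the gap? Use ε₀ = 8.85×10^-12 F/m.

Through the whole plate area (πR² = 0.04011 m²), I_d = ε₀ πR² dE/dt = 0.1132 A.
The field is uniform, so I_d,enc = I_d (r/R)² = (0.1132)(2.63/11.3)² = 6.13×10^-3 A.

6.13×10^-3 A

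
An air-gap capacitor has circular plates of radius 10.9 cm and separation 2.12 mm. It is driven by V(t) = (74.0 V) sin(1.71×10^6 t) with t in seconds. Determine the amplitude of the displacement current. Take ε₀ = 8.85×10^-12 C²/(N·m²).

(dE/dt)_max = V₀ω/d = 5.969×10^10 V/(m·s); ω = 1.71×10^6 rad/s.
I_d,max = ε₀ A (dE/dt)_max = (8.85×10^-12)(0.03733)(5.969×10^10) = 0.0197 A.

0.0197 A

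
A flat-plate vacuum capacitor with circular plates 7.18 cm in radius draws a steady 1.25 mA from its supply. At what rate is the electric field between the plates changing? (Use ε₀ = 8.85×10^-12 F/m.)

Charge continuity gives I_d = I = 1.25×10^-3 A between the plates.
Then dE/dt = I_d/(ε₀A) = 8.72×10^9 V/(m·s).

8.72×10^9 V/(m·s)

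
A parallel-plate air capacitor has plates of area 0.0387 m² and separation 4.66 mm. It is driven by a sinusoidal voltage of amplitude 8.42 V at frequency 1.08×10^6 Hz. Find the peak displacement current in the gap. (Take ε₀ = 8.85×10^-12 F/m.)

4.20×10^-3 A

The displacement current equals the conduction current C dV/dt, which peaks at C V₀ ω.
With C = ε₀A/d = (8.85×10^-12)(0.0387)/(4.66×10^-3) = 7.350×10^-11 F and ω = 2πf = 6.786×10^6 rad/s, I_d,max = (7.350×10^-11)(8.42)(6.786×10^6) = 4.20×10^-3 A.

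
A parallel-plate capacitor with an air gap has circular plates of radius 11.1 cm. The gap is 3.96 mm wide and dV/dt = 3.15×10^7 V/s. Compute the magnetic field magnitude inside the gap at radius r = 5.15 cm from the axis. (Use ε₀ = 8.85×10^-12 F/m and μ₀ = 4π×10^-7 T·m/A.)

With E = V/d, dE/dt = 7.955×10^9 V/(m·s) and πR² = 0.03871 m², giving I_d = ε₀ πR² dE/dt = 2.725×10^-3 A.
For r < R the Ampère–Maxwell law gives B(2πr) = μ₀ I_d (r²/R²), so B = μ₀ I_d r/(2πR²) = (4π×10^-7)(2.725×10^-3)(0.0515)/(2π·0.111²) = 2.28×10^-9 T.

2.28×10^-9 T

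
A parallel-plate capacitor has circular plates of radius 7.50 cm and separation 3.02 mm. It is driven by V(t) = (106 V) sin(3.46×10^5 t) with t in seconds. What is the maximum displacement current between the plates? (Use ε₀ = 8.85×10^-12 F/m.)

C = ε₀A/d = (8.85×10^-12)(0.01767)/(3.02×10^-3) = 5.178×10^-11 F; ω = 3.46×10^5 rad/s.
I_d = C dV/dt, so |I_d|_max = C V₀ ω = (5.178×10^-11)(106)(3.46×10^5) = 1.90×10^-3 A.

1.90×10^-3 A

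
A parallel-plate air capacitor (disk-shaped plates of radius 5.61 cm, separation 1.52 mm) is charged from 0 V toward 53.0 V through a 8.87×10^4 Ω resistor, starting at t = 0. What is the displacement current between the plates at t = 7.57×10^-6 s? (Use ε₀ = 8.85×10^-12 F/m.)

1.36×10^-4 A

C = ε₀A/d = (8.85×10^-12)(9.887×10^-3)/(1.52×10^-3) = 5.757×10^-11 F, so τ = RC = 5.106×10^-6 s.
The conduction current is I(t) = (V₀/R) e^(−t/τ), and the displacement current between the plates equals it.
t/τ = 1.483; I_d = (53.0/8.87×10^4) · e^(−1.483) = (5.975×10^-4)(0.2270) = 1.36×10^-4 A.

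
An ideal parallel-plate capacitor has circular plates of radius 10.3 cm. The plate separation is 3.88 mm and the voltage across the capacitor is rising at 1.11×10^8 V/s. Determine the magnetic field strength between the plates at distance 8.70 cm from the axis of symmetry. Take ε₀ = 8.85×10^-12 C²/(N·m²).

1.38×10^-8 T

dE/dt = (dV/dt)/d = 2.861×10^10 V/(m·s); I_d = ε₀(πR²)(dE/dt) = (8.85×10^-12)(0.03333)(2.861×10^10) = 8.439×10^-3 A.
∮B·dl = μ₀ I_d,enc with I_d,enc = I_d r²/R² = 6.021×10^-3 A; so B = μ₀ I_d,enc/(2πr) = 1.38×10^-8 T.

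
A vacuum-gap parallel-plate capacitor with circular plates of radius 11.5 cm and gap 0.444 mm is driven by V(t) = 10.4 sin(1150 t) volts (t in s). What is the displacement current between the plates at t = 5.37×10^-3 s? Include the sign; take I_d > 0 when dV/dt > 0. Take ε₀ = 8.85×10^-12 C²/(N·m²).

9.85×10^-6 A

C = ε₀A/d = (8.85×10^-12)(0.04155)/(4.44×10^-4) = 8.282×10^-10 F. dV/dt = V₀ω·cos(ωt); at ωt = 6.1755 rad this factor is 0.9942.
I_d = C dV/dt = (8.282×10^-10)(10.4)(1150)(0.9942) = 9.85×10^-6 A.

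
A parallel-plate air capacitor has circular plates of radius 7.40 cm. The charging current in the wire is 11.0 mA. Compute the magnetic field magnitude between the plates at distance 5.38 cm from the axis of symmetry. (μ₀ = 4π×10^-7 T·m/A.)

Between the plates the displacement current equals the wire current: I_d = 11.0 mA = 0.0110 A.
An Ampèrian loop of radius r encloses a fraction (r/R)² of I_d. Then B·2πr = μ₀ I_d (r/R)², giving B = μ₀ I_d r/(2πR²) = 2.16×10^-8 T.

2.16×10^-8 T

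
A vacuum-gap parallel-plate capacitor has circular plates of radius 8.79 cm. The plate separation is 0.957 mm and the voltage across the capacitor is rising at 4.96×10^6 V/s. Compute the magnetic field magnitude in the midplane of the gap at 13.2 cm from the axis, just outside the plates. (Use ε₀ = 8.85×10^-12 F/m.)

dE/dt = (dV/dt)/d = 5.183×10^9 V/(m·s); I_d = ε₀(πR²)(dE/dt) = (8.85×10^-12)(0.02427)(5.183×10^9) = 1.113×10^-3 A.
For r ≥ R the full I_d is enclosed: B = μ₀ I_d/(2πr) = (4π×10^-7)(1.113×10^-3)/(2π·0.132) = 1.69×10^-9 T.

1.69×10^-9 T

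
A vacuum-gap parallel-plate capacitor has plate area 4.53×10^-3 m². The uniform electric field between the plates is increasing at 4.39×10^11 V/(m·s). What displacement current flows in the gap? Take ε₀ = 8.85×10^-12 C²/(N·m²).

With a uniform field, Φ_E = EA, so I_d = ε₀ A dE/dt = 0.0176 A.

0.0176 A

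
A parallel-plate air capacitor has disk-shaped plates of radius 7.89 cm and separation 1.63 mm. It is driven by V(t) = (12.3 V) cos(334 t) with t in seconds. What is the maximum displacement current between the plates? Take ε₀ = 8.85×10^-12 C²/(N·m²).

4.36×10^-7 A

C = ε₀A/d = (8.85×10^-12)(0.01956)/(1.63×10^-3) = 1.062×10^-10 F; ω = 334 rad/s.
I_d = C dV/dt, so |I_d|_max = C V₀ ω = (1.062×10^-10)(12.3)(334) = 4.36×10^-7 A.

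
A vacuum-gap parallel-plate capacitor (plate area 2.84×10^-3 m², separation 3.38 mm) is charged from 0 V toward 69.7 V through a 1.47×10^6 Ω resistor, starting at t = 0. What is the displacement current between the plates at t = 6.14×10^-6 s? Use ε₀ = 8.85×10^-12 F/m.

C = ε₀A/d = (8.85×10^-12)(2.84×10^-3)/(3.38×10^-3) = 7.436×10^-12 F and τ = RC = 1.093×10^-5 s. I_d in the gap equals the RC charging current.
I_d(t) = (V₀/R) e^(−t/τ) = 4.741×10^-5 · e^(−0.5618) = 2.70×10^-5 A.

2.70×10^-5 A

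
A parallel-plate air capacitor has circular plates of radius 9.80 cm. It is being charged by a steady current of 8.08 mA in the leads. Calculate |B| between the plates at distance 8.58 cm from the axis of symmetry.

No conduction current crosses the gap, so I_d there equals the 8.08×10^-3 A in the leads.
For r < R the Ampère–Maxwell law gives B(2πr) = μ₀ I_d (r²/R²), so B = μ₀ I_d r/(2πR²) = (4π×10^-7)(8.08×10^-3)(0.0858)/(2π·0.0980²) = 1.44×10^-8 T.

1.44×10^-8 T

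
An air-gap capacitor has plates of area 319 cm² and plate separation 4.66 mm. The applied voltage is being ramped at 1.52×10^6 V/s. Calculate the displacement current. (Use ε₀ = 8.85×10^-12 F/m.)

9.21×10^-5 A

The field between the plates is E = V/d, so dE/dt = (1.52×10^6)/(4.66×10^-3 m) = 3.262×10^8 V/(m·s).
I_d = ε₀ A (dE/dt) = (8.85×10^-12)(0.0319)(3.262×10^8) = 9.21×10^-5 A.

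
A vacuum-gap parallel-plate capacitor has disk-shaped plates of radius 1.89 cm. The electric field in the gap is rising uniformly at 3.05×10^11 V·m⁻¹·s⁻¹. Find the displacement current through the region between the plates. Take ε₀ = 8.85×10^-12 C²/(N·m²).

3.03×10^-3 A

I_d = ε₀ A (dE/dt) = (8.85×10^-12)(1.122×10^-3 m²)(3.05×10^11) = 3.03×10^-3 A.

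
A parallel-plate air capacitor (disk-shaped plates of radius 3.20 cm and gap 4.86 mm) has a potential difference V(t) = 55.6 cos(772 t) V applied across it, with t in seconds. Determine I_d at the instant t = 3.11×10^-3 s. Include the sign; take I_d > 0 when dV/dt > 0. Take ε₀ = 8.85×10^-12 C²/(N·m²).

-1.70×10^-7 A

C = ε₀A/d = (8.85×10^-12)(3.217×10^-3)/(4.86×10^-3) = 5.858×10^-12 F. dV/dt = V₀ω·−sin(ωt); at ωt = 2.40092 rad this factor is -0.6748.
I_d = C dV/dt = (5.858×10^-12)(55.6)(772)(-0.6748) = -1.70×10^-7 A.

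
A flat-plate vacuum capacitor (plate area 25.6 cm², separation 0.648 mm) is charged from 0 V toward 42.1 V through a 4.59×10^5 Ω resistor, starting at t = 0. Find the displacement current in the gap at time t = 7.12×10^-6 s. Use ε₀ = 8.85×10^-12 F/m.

5.89×10^-5 A

With C = ε₀A/d = (8.85×10^-12)(2.56×10^-3)/(6.48×10^-4) = 3.496×10^-11 F, the time constant is τ = RC = 1.605×10^-5 s, so t/τ = 0.4436 and e^(−t/τ) = 0.6417.
I_d = I_cond = (V₀/R) e^(−t/τ) = (9.172×10^-5)(0.6417) = 5.89×10^-5 A.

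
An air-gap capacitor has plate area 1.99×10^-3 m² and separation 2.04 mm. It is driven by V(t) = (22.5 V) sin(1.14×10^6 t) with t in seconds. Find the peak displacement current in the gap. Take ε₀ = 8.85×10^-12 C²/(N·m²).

The displacement current equals the conduction current C dV/dt, which peaks at C V₀ ω.
With C = ε₀A/d = (8.85×10^-12)(1.99×10^-3)/(2.04×10^-3) = 8.633×10^-12 F and ω = 1.14×10^6 rad/s, I_d,max = (8.633×10^-12)(22.5)(1.14×10^6) = 2.21×10^-4 A.

2.21×10^-4 A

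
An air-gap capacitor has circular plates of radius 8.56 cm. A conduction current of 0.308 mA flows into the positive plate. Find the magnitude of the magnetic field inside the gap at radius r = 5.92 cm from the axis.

Between the plates the displacement current equals the wire current: I_d = 0.308 mA = 3.08×10^-4 A.
∮B·dl = μ₀ I_d,enc with I_d,enc = I_d r²/R² = 1.473×10^-4 A; so B = μ₀ I_d,enc/(2πr) = 4.98×10^-10 T.

4.98×10^-10 T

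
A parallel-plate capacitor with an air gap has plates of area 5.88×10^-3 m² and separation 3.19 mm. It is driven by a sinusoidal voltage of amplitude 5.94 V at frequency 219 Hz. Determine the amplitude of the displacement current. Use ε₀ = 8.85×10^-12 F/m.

1.33×10^-7 A

C = ε₀A/d = (8.85×10^-12)(5.88×10^-3)/(3.19×10^-3) = 1.631×10^-11 F; ω = 2πf = 1376 rad/s.
I_d = C dV/dt, so |I_d|_max = C V₀ ω = (1.631×10^-11)(5.94)(1376) = 1.33×10^-7 A.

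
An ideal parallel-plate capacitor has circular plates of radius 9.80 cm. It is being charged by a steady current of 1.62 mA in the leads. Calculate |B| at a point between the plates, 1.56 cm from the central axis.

5.26×10^-10 T

No conduction current crosses the gap, so I_d there equals the 1.62×10^-3 A in the leads.
For r < R the Ampère–Maxwell law gives B(2πr) = μ₀ I_d (r²/R²), so B = μ₀ I_d r/(2πR²) = (4π×10^-7)(1.62×10^-3)(0.0156)/(2π·0.0980²) = 5.26×10^-10 T.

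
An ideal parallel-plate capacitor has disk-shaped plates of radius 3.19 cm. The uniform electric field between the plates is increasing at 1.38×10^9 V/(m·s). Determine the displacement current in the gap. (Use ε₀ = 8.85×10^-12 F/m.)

With a uniform field, Φ_E = EA, so I_d = ε₀ A dE/dt = 3.90×10^-5 A.

3.90×10^-5 A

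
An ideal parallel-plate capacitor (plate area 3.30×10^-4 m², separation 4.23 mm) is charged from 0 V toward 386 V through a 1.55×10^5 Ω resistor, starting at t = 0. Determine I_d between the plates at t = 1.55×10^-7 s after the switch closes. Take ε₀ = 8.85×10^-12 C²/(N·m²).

C = ε₀A/d = (8.85×10^-12)(3.30×10^-4)/(4.23×10^-3) = 6.904×10^-13 F, so τ = RC = 1.070×10^-7 s.
The conduction current is I(t) = (V₀/R) e^(−t/τ), and the displacement current between the plates equals it.
t/τ = 1.449; I_d = (386/1.55×10^5) · e^(−1.449) = (2.490×10^-3)(0.2348) = 5.85×10^-4 A.

5.85×10^-4 A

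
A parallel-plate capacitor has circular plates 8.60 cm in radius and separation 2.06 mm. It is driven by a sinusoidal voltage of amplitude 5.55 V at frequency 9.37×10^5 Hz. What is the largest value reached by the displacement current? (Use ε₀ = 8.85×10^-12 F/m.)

3.26×10^-3 A

The displacement current equals the conduction current C dV/dt, which peaks at C V₀ ω.
With C = ε₀A/d = (8.85×10^-12)(0.02324)/(2.06×10^-3) = 9.984×10^-11 F and ω = 2πf = 5.887×10^6 rad/s, I_d,max = (9.984×10^-11)(5.55)(5.887×10^6) = 3.26×10^-3 A.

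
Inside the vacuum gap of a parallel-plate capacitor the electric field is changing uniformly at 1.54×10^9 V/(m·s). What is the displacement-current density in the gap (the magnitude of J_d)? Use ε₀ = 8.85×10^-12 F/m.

0.0136 A/m²

The displacement-current density is ε₀ ∂E/∂t = (8.85×10^-12)(1.54×10^9) = 0.0136 A/m².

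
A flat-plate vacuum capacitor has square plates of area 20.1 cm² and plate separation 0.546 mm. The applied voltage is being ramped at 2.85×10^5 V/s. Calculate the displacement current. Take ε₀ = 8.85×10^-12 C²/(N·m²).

9.29×10^-6 A

The displacement current equals the charging current C dV/dt. With C = ε₀A/d = (8.85×10^-12)(2.01×10^-3)/(5.46×10^-4) = 3.258×10^-11 F, I_d = (3.258×10^-11)(2.85×10^5) = 9.29×10^-6 A.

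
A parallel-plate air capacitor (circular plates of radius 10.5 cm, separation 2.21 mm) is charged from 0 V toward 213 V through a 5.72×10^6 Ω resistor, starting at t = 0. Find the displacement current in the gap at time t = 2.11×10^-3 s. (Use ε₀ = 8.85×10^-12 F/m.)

2.61×10^-6 A

With C = ε₀A/d = (8.85×10^-12)(0.03464)/(2.21×10^-3) = 1.387×10^-10 F, the time constant is τ = RC = 7.934×10^-4 s, so t/τ = 2.659 and e^(−t/τ) = 0.07002.
I_d = I_cond = (V₀/R) e^(−t/τ) = (3.724×10^-5)(0.07002) = 2.61×10^-6 A.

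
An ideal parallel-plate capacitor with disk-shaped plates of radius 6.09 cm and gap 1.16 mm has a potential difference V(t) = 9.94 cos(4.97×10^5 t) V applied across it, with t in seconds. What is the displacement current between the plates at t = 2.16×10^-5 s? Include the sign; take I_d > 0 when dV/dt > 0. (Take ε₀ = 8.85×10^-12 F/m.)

4.24×10^-4 A

C = ε₀A/d = (8.85×10^-12)(0.01165)/(1.16×10^-3) = 8.888×10^-11 F. dV/dt = V₀ω·−sin(ωt); at ωt = 10.7352 rad this factor is 0.9663.
I_d = C dV/dt = (8.888×10^-11)(9.94)(4.97×10^5)(0.9663) = 4.24×10^-4 A.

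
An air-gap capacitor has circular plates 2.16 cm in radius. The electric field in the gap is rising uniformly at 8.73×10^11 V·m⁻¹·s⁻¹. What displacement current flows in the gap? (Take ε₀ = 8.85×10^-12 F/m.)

With a uniform field, Φ_E = EA, so I_d = ε₀ A dE/dt = 0.0113 A.

0.0113 A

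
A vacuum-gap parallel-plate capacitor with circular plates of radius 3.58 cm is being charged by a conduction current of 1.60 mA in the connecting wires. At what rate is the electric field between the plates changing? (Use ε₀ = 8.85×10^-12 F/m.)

By continuity, I_d in the gap equals the 1.60 mA flowing in the wire.
Since I_d = ε₀ A dE/dt, dE/dt = I_d/(ε₀A) = (1.60×10^-3)/((8.85×10^-12)(4.026×10^-3)) = 4.49×10^10 V/(m·s).

4.49×10^10 V/(m·s)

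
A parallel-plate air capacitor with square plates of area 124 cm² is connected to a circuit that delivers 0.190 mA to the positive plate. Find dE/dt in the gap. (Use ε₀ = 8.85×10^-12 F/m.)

Charge continuity gives I_d = I = 1.90×10^-4 A between the plates.
Inverting I_d = ε₀ A dE/dt gives dE/dt = 1.90×10^-4 / (8.85×10^-12 · 0.0124) = 1.73×10^9 V/(m·s).

1.73×10^9 V/(m·s)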